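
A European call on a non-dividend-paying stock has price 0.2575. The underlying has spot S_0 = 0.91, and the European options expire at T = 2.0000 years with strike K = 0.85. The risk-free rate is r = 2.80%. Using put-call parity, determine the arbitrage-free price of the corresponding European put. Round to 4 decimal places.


Answer: Put price = 0.1512

Derivation:
Put-call parity: C - P = S_0 * exp(-qT) - K * exp(-rT).
S_0 * exp(-qT) = 0.9100 * 1.00000000 = 0.91000000
K * exp(-rT) = 0.8500 * 0.94553914 = 0.80370827
P = C - S*exp(-qT) + K*exp(-rT)
P = 0.2575 - 0.91000000 + 0.80370827 = 0.1512


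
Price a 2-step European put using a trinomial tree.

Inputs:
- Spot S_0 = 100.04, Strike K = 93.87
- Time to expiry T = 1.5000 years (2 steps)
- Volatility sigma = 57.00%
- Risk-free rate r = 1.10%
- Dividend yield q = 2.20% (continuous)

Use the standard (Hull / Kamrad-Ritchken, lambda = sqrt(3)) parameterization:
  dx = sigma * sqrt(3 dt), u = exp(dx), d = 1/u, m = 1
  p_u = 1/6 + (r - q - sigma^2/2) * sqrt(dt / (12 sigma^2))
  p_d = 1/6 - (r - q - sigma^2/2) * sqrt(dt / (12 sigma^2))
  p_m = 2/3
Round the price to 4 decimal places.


Answer: Price = V(0,0) = 20.7316

Derivation:
dt = T/N = 0.750000; dx = sigma*sqrt(3*dt) = 0.855000
u = exp(dx) = 2.351374; d = 1/u = 0.425283
p_u = 0.090592, p_m = 0.666667, p_d = 0.242741
Discount per step: exp(-r*dt) = 0.991784
Stock lattice S(k, j) with j the centered position index:
  k=0: S(0,+0) = 100.0400
  k=1: S(1,-1) = 42.5453; S(1,+0) = 100.0400; S(1,+1) = 235.2315
  k=2: S(2,-2) = 18.0938; S(2,-1) = 42.5453; S(2,+0) = 100.0400; S(2,+1) = 235.2315; S(2,+2) = 553.1173
Terminal payoffs V(N, j) = max(K - S_T, 0):
  V(2,-2) = 75.776186; V(2,-1) = 51.324670; V(2,+0) = 0.000000; V(2,+1) = 0.000000; V(2,+2) = 0.000000
Backward induction: V(k, j) = exp(-r*dt) * [p_u * V(k+1, j+1) + p_m * V(k+1, j) + p_d * V(k+1, j-1)]
  V(1,-1) = exp(-r*dt) * [p_u*0.000000 + p_m*51.324670 + p_d*75.776186] = 52.178200
  V(1,+0) = exp(-r*dt) * [p_u*0.000000 + p_m*0.000000 + p_d*51.324670] = 12.356253
  V(1,+1) = exp(-r*dt) * [p_u*0.000000 + p_m*0.000000 + p_d*0.000000] = 0.000000
  V(0,+0) = exp(-r*dt) * [p_u*0.000000 + p_m*12.356253 + p_d*52.178200] = 20.731559


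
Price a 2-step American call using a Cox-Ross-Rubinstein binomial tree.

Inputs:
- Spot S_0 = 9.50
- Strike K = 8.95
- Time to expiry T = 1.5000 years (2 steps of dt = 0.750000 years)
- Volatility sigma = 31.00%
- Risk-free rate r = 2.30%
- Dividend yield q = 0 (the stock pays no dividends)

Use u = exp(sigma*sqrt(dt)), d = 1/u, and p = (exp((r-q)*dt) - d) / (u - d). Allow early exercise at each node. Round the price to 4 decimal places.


Answer: Price = V(0,0) = 1.7918

Derivation:
dt = T/N = 0.750000
u = exp(sigma*sqrt(dt)) = 1.307959; d = 1/u = 0.764550
p = (exp((r-q)*dt) - d) / (u - d) = 0.465303
Discount per step: exp(-r*dt) = 0.982898
Stock lattice S(k, i) with i counting down-moves:
  k=0: S(0,0) = 9.5000
  k=1: S(1,0) = 12.4256; S(1,1) = 7.2632
  k=2: S(2,0) = 16.2522; S(2,1) = 9.5000; S(2,2) = 5.5531
Terminal payoffs V(N, i) = max(S_T - K, 0):
  V(2,0) = 7.302188; V(2,1) = 0.550000; V(2,2) = 0.000000
Backward induction: V(k, i) = exp(-r*dt) * [p * V(k+1, i) + (1-p) * V(k+1, i+1)]; then take max(V_cont, immediate exercise) for American.
  V(1,0) = exp(-r*dt) * [p*7.302188 + (1-p)*0.550000] = 3.628674; exercise = 3.475610; V(1,0) = max -> 3.628674
  V(1,1) = exp(-r*dt) * [p*0.550000 + (1-p)*0.000000] = 0.251540; exercise = 0.000000; V(1,1) = max -> 0.251540
  V(0,0) = exp(-r*dt) * [p*3.628674 + (1-p)*0.251540] = 1.791753; exercise = 0.550000; V(0,0) = max -> 1.791753


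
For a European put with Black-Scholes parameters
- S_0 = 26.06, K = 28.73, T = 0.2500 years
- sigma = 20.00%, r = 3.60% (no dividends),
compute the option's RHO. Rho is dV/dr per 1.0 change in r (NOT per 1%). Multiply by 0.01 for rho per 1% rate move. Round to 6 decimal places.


d1 = -0.8354030129; d2 = -0.9354030129
phi(d1) = 0.2814254690; exp(-qT) = 1.0000000000; exp(-rT) = 0.9910403788
N(-d2) = 0.8252096776
Rho = -K*T*exp(-rT)*N(-d2) = -28.7300 * 0.2500 * 0.9910403788 * 0.8252096776 = -5.873964

Answer: Rho = -5.873964


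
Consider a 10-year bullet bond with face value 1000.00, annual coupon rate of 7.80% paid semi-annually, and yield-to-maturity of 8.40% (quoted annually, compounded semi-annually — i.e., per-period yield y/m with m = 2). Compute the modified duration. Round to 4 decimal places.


Coupon per period c = face * coupon_rate / m = 39.000000
Periods per year m = 2; per-period yield y/m = 0.042000
Number of cashflows N = 20
Cashflows (t years, CF_t, discount factor 1/(1+y/m)^(m*t), PV):
  t = 0.5000: CF_t = 39.000000, DF = 0.959693, PV = 37.428023
  t = 1.0000: CF_t = 39.000000, DF = 0.921010, PV = 35.919408
  t = 1.5000: CF_t = 39.000000, DF = 0.883887, PV = 34.471601
  t = 2.0000: CF_t = 39.000000, DF = 0.848260, PV = 33.082150
  t = 2.5000: CF_t = 39.000000, DF = 0.814069, PV = 31.748705
  t = 3.0000: CF_t = 39.000000, DF = 0.781257, PV = 30.469006
  t = 3.5000: CF_t = 39.000000, DF = 0.749766, PV = 29.240889
  t = 4.0000: CF_t = 39.000000, DF = 0.719545, PV = 28.062274
  t = 4.5000: CF_t = 39.000000, DF = 0.690543, PV = 26.931165
  t = 5.0000: CF_t = 39.000000, DF = 0.662709, PV = 25.845648
  t = 5.5000: CF_t = 39.000000, DF = 0.635997, PV = 24.803884
  t = 6.0000: CF_t = 39.000000, DF = 0.610362, PV = 23.804112
  t = 6.5000: CF_t = 39.000000, DF = 0.585760, PV = 22.844637
  t = 7.0000: CF_t = 39.000000, DF = 0.562150, PV = 21.923836
  t = 7.5000: CF_t = 39.000000, DF = 0.539491, PV = 21.040150
  t = 8.0000: CF_t = 39.000000, DF = 0.517746, PV = 20.192082
  t = 8.5000: CF_t = 39.000000, DF = 0.496877, PV = 19.378198
  t = 9.0000: CF_t = 39.000000, DF = 0.476849, PV = 18.597119
  t = 9.5000: CF_t = 39.000000, DF = 0.457629, PV = 17.847523
  t = 10.0000: CF_t = 1039.000000, DF = 0.439183, PV = 456.311242
Price P = sum_t PV_t = 959.941650
First compute Macaulay numerator sum_t t * PV_t:
  t * PV_t at t = 0.5000: 18.714012
  t * PV_t at t = 1.0000: 35.919408
  t * PV_t at t = 1.5000: 51.707401
  t * PV_t at t = 2.0000: 66.164301
  t * PV_t at t = 2.5000: 79.371762
  t * PV_t at t = 3.0000: 91.407019
  t * PV_t at t = 3.5000: 102.343112
  t * PV_t at t = 4.0000: 112.249095
  t * PV_t at t = 4.5000: 121.190241
  t * PV_t at t = 5.0000: 129.228238
  t * PV_t at t = 5.5000: 136.421364
  t * PV_t at t = 6.0000: 142.824670
  t * PV_t at t = 6.5000: 148.490140
  t * PV_t at t = 7.0000: 153.466851
  t * PV_t at t = 7.5000: 157.801122
  t * PV_t at t = 8.0000: 161.536657
  t * PV_t at t = 8.5000: 164.714681
  t * PV_t at t = 9.0000: 167.374069
  t * PV_t at t = 9.5000: 169.551467
  t * PV_t at t = 10.0000: 4563.112418
Macaulay duration D = 6773.588028 / 959.941650 = 7.056250
Modified duration = D / (1 + y/m) = 7.056250 / (1 + 0.042000) = 6.771833

Answer: Modified duration = 6.7718


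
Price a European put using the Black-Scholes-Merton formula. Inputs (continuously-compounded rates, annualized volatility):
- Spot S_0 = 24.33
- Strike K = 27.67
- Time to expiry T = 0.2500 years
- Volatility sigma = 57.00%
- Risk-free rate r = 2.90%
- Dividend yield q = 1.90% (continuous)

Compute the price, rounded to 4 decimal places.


Answer: Price = 4.8359

Derivation:
d1 = (ln(S/K) + (r - q + 0.5*sigma^2) * T) / (sigma * sqrt(T)) = -0.30009171
d2 = d1 - sigma * sqrt(T) = -0.58509171
exp(-rT) = 0.99277622; exp(-qT) = 0.99526126
P = K * exp(-rT) * N(-d2) - S_0 * exp(-qT) * N(-d1)
N(-d1) = 0.61794640; N(-d2) = 0.72075697
P = 27.6700 * 0.99277622 * 0.72075697 - 24.3300 * 0.99526126 * 0.61794640 = 4.8359


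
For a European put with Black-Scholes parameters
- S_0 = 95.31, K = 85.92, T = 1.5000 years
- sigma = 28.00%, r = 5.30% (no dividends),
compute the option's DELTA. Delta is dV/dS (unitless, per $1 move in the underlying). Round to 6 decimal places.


d1 = 0.7057391294; d2 = 0.3628105654
phi(d1) = 0.3109968820; exp(-qT) = 1.0000000000; exp(-rT) = 0.9235780200
N(-d1) = 0.2401751912
Delta = -exp(-qT) * N(-d1) = -1.0000000000 * 0.2401751912 = -0.240175

Answer: Delta = -0.240175


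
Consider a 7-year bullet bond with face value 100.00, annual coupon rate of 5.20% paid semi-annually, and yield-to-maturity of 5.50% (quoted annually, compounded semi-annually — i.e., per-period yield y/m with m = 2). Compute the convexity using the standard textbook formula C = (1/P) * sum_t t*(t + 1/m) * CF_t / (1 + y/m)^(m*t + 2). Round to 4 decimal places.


Coupon per period c = face * coupon_rate / m = 2.600000
Periods per year m = 2; per-period yield y/m = 0.027500
Number of cashflows N = 14
Cashflows (t years, CF_t, discount factor 1/(1+y/m)^(m*t), PV):
  t = 0.5000: CF_t = 2.600000, DF = 0.973236, PV = 2.530414
  t = 1.0000: CF_t = 2.600000, DF = 0.947188, PV = 2.462690
  t = 1.5000: CF_t = 2.600000, DF = 0.921838, PV = 2.396778
  t = 2.0000: CF_t = 2.600000, DF = 0.897166, PV = 2.332631
  t = 2.5000: CF_t = 2.600000, DF = 0.873154, PV = 2.270200
  t = 3.0000: CF_t = 2.600000, DF = 0.849785, PV = 2.209441
  t = 3.5000: CF_t = 2.600000, DF = 0.827041, PV = 2.150307
  t = 4.0000: CF_t = 2.600000, DF = 0.804906, PV = 2.092757
  t = 4.5000: CF_t = 2.600000, DF = 0.783364, PV = 2.036746
  t = 5.0000: CF_t = 2.600000, DF = 0.762398, PV = 1.982235
  t = 5.5000: CF_t = 2.600000, DF = 0.741993, PV = 1.929182
  t = 6.0000: CF_t = 2.600000, DF = 0.722134, PV = 1.877549
  t = 6.5000: CF_t = 2.600000, DF = 0.702807, PV = 1.827299
  t = 7.0000: CF_t = 102.600000, DF = 0.683997, PV = 70.178121
Price P = sum_t PV_t = 98.276349
Convexity numerator sum_t t*(t + 1/m) * CF_t / (1+y/m)^(m*t + 2):
  t = 0.5000: term = 1.198389
  t = 1.0000: term = 3.498946
  t = 1.5000: term = 6.810601
  t = 2.0000: term = 11.047204
  t = 2.5000: term = 16.127305
  t = 3.0000: term = 21.973943
  t = 3.5000: term = 28.514444
  t = 4.0000: term = 35.680222
  t = 4.5000: term = 43.406596
  t = 5.0000: term = 51.632610
  t = 5.5000: term = 60.300858
  t = 6.0000: term = 69.357324
  t = 6.5000: term = 78.751219
  t = 7.0000: term = 3489.774584
Convexity = (1/P) * sum = 3918.074246 / 98.276349 = 39.867926

Answer: Convexity = 39.8679


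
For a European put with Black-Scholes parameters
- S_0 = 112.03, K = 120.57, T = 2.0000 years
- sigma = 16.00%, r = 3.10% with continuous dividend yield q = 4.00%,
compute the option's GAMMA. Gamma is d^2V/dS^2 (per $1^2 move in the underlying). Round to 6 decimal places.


Answer: Gamma = 0.013925

Derivation:
d1 = -0.2910796427; d2 = -0.5173538127
phi(d1) = 0.3823946026; exp(-qT) = 0.9231163464; exp(-rT) = 0.9398828868
Gamma = exp(-qT) * phi(d1) / (S * sigma * sqrt(T)) = 0.9231163464 * 0.3823946026 / (112.0300 * 0.1600 * 1.4142135624) = 0.013925


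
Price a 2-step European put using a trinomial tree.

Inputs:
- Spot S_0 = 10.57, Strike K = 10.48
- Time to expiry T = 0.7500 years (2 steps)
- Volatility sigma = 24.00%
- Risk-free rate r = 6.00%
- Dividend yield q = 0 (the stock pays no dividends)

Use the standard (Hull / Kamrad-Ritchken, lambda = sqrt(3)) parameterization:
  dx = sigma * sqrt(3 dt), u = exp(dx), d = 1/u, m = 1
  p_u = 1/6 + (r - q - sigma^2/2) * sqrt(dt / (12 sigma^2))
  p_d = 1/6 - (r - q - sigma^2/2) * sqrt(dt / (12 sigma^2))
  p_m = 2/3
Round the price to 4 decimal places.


Answer: Price = V(0,0) = 0.5001

Derivation:
dt = T/N = 0.375000; dx = sigma*sqrt(3*dt) = 0.254558
u = exp(dx) = 1.289892; d = 1/u = 0.775259
p_u = 0.189648, p_m = 0.666667, p_d = 0.143686
Discount per step: exp(-r*dt) = 0.977751
Stock lattice S(k, j) with j the centered position index:
  k=0: S(0,+0) = 10.5700
  k=1: S(1,-1) = 8.1945; S(1,+0) = 10.5700; S(1,+1) = 13.6342
  k=2: S(2,-2) = 6.3528; S(2,-1) = 8.1945; S(2,+0) = 10.5700; S(2,+1) = 13.6342; S(2,+2) = 17.5866
Terminal payoffs V(N, j) = max(K - S_T, 0):
  V(2,-2) = 4.127154; V(2,-1) = 2.285515; V(2,+0) = 0.000000; V(2,+1) = 0.000000; V(2,+2) = 0.000000
Backward induction: V(k, j) = exp(-r*dt) * [p_u * V(k+1, j+1) + p_m * V(k+1, j) + p_d * V(k+1, j-1)]
  V(1,-1) = exp(-r*dt) * [p_u*0.000000 + p_m*2.285515 + p_d*4.127154] = 2.069596
  V(1,+0) = exp(-r*dt) * [p_u*0.000000 + p_m*0.000000 + p_d*2.285515] = 0.321089
  V(1,+1) = exp(-r*dt) * [p_u*0.000000 + p_m*0.000000 + p_d*0.000000] = 0.000000
  V(0,+0) = exp(-r*dt) * [p_u*0.000000 + p_m*0.321089 + p_d*2.069596] = 0.500052


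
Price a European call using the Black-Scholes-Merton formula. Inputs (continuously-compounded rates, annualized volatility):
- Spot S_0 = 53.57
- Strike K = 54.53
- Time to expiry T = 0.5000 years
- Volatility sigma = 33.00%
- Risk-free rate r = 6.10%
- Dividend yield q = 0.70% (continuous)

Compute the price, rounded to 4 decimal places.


Answer: Price = 5.1847

Derivation:
d1 = (ln(S/K) + (r - q + 0.5*sigma^2) * T) / (sigma * sqrt(T)) = 0.15626289
d2 = d1 - sigma * sqrt(T) = -0.07708235
exp(-rT) = 0.96996043; exp(-qT) = 0.99650612
C = S_0 * exp(-qT) * N(d1) - K * exp(-rT) * N(d2)
N(d1) = 0.56208710; N(d2) = 0.46927902
C = 53.5700 * 0.99650612 * 0.56208710 - 54.5300 * 0.96996043 * 0.46927902 = 5.1847


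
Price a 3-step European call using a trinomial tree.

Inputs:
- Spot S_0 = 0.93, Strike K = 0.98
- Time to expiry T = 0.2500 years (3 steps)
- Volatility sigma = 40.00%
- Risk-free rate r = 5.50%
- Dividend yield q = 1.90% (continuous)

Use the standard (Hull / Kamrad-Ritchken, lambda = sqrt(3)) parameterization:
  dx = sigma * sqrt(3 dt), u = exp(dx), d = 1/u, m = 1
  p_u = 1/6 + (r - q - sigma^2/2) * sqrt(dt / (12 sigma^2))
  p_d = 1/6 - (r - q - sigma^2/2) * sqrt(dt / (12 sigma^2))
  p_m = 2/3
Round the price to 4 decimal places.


Answer: Price = V(0,0) = 0.0570

Derivation:
dt = T/N = 0.083333; dx = sigma*sqrt(3*dt) = 0.200000
u = exp(dx) = 1.221403; d = 1/u = 0.818731
p_u = 0.157500, p_m = 0.666667, p_d = 0.175833
Discount per step: exp(-r*dt) = 0.995427
Stock lattice S(k, j) with j the centered position index:
  k=0: S(0,+0) = 0.9300
  k=1: S(1,-1) = 0.7614; S(1,+0) = 0.9300; S(1,+1) = 1.1359
  k=2: S(2,-2) = 0.6234; S(2,-1) = 0.7614; S(2,+0) = 0.9300; S(2,+1) = 1.1359; S(2,+2) = 1.3874
  k=3: S(3,-3) = 0.5104; S(3,-2) = 0.6234; S(3,-1) = 0.7614; S(3,+0) = 0.9300; S(3,+1) = 1.1359; S(3,+2) = 1.3874; S(3,+3) = 1.6946
Terminal payoffs V(N, j) = max(S_T - K, 0):
  V(3,-3) = 0.000000; V(3,-2) = 0.000000; V(3,-1) = 0.000000; V(3,+0) = 0.000000; V(3,+1) = 0.155905; V(3,+2) = 0.407397; V(3,+3) = 0.714570
Backward induction: V(k, j) = exp(-r*dt) * [p_u * V(k+1, j+1) + p_m * V(k+1, j) + p_d * V(k+1, j-1)]
  V(2,-2) = exp(-r*dt) * [p_u*0.000000 + p_m*0.000000 + p_d*0.000000] = 0.000000
  V(2,-1) = exp(-r*dt) * [p_u*0.000000 + p_m*0.000000 + p_d*0.000000] = 0.000000
  V(2,+0) = exp(-r*dt) * [p_u*0.155905 + p_m*0.000000 + p_d*0.000000] = 0.024443
  V(2,+1) = exp(-r*dt) * [p_u*0.407397 + p_m*0.155905 + p_d*0.000000] = 0.167333
  V(2,+2) = exp(-r*dt) * [p_u*0.714570 + p_m*0.407397 + p_d*0.155905] = 0.409674
  V(1,-1) = exp(-r*dt) * [p_u*0.024443 + p_m*0.000000 + p_d*0.000000] = 0.003832
  V(1,+0) = exp(-r*dt) * [p_u*0.167333 + p_m*0.024443 + p_d*0.000000] = 0.042455
  V(1,+1) = exp(-r*dt) * [p_u*0.409674 + p_m*0.167333 + p_d*0.024443] = 0.179552
  V(0,+0) = exp(-r*dt) * [p_u*0.179552 + p_m*0.042455 + p_d*0.003832] = 0.056995


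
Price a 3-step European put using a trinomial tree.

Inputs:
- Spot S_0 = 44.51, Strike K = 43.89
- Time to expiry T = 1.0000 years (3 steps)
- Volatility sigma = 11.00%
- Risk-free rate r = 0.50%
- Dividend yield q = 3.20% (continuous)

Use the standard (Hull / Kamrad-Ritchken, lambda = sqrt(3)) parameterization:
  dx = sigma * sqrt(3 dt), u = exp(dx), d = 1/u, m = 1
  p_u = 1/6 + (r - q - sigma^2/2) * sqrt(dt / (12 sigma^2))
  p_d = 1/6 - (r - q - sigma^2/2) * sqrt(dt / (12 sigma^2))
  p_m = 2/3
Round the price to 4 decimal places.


dt = T/N = 0.333333; dx = sigma*sqrt(3*dt) = 0.110000
u = exp(dx) = 1.116278; d = 1/u = 0.895834
p_u = 0.116591, p_m = 0.666667, p_d = 0.216742
Discount per step: exp(-r*dt) = 0.998335
Stock lattice S(k, j) with j the centered position index:
  k=0: S(0,+0) = 44.5100
  k=1: S(1,-1) = 39.8736; S(1,+0) = 44.5100; S(1,+1) = 49.6855
  k=2: S(2,-2) = 35.7201; S(2,-1) = 39.8736; S(2,+0) = 44.5100; S(2,+1) = 49.6855; S(2,+2) = 55.4629
  k=3: S(3,-3) = 31.9993; S(3,-2) = 35.7201; S(3,-1) = 39.8736; S(3,+0) = 44.5100; S(3,+1) = 49.6855; S(3,+2) = 55.4629; S(3,+3) = 61.9120
Terminal payoffs V(N, j) = max(K - S_T, 0):
  V(3,-3) = 11.890705; V(3,-2) = 8.169888; V(3,-1) = 4.016423; V(3,+0) = 0.000000; V(3,+1) = 0.000000; V(3,+2) = 0.000000; V(3,+3) = 0.000000
Backward induction: V(k, j) = exp(-r*dt) * [p_u * V(k+1, j+1) + p_m * V(k+1, j) + p_d * V(k+1, j-1)]
  V(2,-2) = exp(-r*dt) * [p_u*4.016423 + p_m*8.169888 + p_d*11.890705] = 8.477949
  V(2,-1) = exp(-r*dt) * [p_u*0.000000 + p_m*4.016423 + p_d*8.169888] = 4.440969
  V(2,+0) = exp(-r*dt) * [p_u*0.000000 + p_m*0.000000 + p_d*4.016423] = 0.869080
  V(2,+1) = exp(-r*dt) * [p_u*0.000000 + p_m*0.000000 + p_d*0.000000] = 0.000000
  V(2,+2) = exp(-r*dt) * [p_u*0.000000 + p_m*0.000000 + p_d*0.000000] = 0.000000
  V(1,-1) = exp(-r*dt) * [p_u*0.869080 + p_m*4.440969 + p_d*8.477949] = 4.891345
  V(1,+0) = exp(-r*dt) * [p_u*0.000000 + p_m*0.869080 + p_d*4.440969] = 1.539365
  V(1,+1) = exp(-r*dt) * [p_u*0.000000 + p_m*0.000000 + p_d*0.869080] = 0.188053
  V(0,+0) = exp(-r*dt) * [p_u*0.188053 + p_m*1.539365 + p_d*4.891345] = 2.104819

Answer: Price = V(0,0) = 2.1048


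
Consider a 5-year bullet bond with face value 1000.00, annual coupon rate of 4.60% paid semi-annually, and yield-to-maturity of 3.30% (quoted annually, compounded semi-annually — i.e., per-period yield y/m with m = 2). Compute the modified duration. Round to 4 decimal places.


Coupon per period c = face * coupon_rate / m = 23.000000
Periods per year m = 2; per-period yield y/m = 0.016500
Number of cashflows N = 10
Cashflows (t years, CF_t, discount factor 1/(1+y/m)^(m*t), PV):
  t = 0.5000: CF_t = 23.000000, DF = 0.983768, PV = 22.626660
  t = 1.0000: CF_t = 23.000000, DF = 0.967799, PV = 22.259380
  t = 1.5000: CF_t = 23.000000, DF = 0.952090, PV = 21.898062
  t = 2.0000: CF_t = 23.000000, DF = 0.936635, PV = 21.542609
  t = 2.5000: CF_t = 23.000000, DF = 0.921432, PV = 21.192926
  t = 3.0000: CF_t = 23.000000, DF = 0.906475, PV = 20.848919
  t = 3.5000: CF_t = 23.000000, DF = 0.891761, PV = 20.510496
  t = 4.0000: CF_t = 23.000000, DF = 0.877285, PV = 20.177566
  t = 4.5000: CF_t = 23.000000, DF = 0.863045, PV = 19.850040
  t = 5.0000: CF_t = 1023.000000, DF = 0.849036, PV = 868.563958
Price P = sum_t PV_t = 1059.470617
First compute Macaulay numerator sum_t t * PV_t:
  t * PV_t at t = 0.5000: 11.313330
  t * PV_t at t = 1.0000: 22.259380
  t * PV_t at t = 1.5000: 32.847093
  t * PV_t at t = 2.0000: 43.085219
  t * PV_t at t = 2.5000: 52.982315
  t * PV_t at t = 3.0000: 62.546756
  t * PV_t at t = 3.5000: 71.786735
  t * PV_t at t = 4.0000: 80.710263
  t * PV_t at t = 4.5000: 89.325181
  t * PV_t at t = 5.0000: 4342.819791
Macaulay duration D = 4809.676063 / 1059.470617 = 4.539697
Modified duration = D / (1 + y/m) = 4.539697 / (1 + 0.016500) = 4.466008

Answer: Modified duration = 4.4660


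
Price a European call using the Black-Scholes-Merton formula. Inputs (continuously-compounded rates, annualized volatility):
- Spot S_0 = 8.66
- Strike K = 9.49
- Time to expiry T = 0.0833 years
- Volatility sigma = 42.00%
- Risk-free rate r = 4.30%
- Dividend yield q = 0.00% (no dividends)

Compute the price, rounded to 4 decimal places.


Answer: Price = 0.1499

Derivation:
d1 = (ln(S/K) + (r - q + 0.5*sigma^2) * T) / (sigma * sqrt(T)) = -0.66486877
d2 = d1 - sigma * sqrt(T) = -0.78608807
exp(-rT) = 0.99642451; exp(-qT) = 1.00000000
C = S_0 * exp(-qT) * N(d1) - K * exp(-rT) * N(d2)
N(d1) = 0.25306722; N(d2) = 0.21590795
C = 8.6600 * 1.00000000 * 0.25306722 - 9.4900 * 0.99642451 * 0.21590795 = 0.1499


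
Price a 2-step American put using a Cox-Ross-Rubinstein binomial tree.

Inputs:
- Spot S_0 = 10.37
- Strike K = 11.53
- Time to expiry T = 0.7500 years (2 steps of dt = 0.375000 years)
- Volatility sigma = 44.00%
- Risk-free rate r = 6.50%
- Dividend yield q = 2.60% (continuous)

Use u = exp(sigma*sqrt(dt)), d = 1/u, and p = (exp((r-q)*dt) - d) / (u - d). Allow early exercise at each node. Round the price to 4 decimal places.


dt = T/N = 0.375000
u = exp(sigma*sqrt(dt)) = 1.309236; d = 1/u = 0.763804
p = (exp((r-q)*dt) - d) / (u - d) = 0.460054
Discount per step: exp(-r*dt) = 0.975920
Stock lattice S(k, i) with i counting down-moves:
  k=0: S(0,0) = 10.3700
  k=1: S(1,0) = 13.5768; S(1,1) = 7.9206
  k=2: S(2,0) = 17.7752; S(2,1) = 10.3700; S(2,2) = 6.0498
Terminal payoffs V(N, i) = max(K - S_T, 0):
  V(2,0) = 0.000000; V(2,1) = 1.160000; V(2,2) = 5.480175
Backward induction: V(k, i) = exp(-r*dt) * [p * V(k+1, i) + (1-p) * V(k+1, i+1)]; then take max(V_cont, immediate exercise) for American.
  V(1,0) = exp(-r*dt) * [p*0.000000 + (1-p)*1.160000] = 0.611255; exercise = 0.000000; V(1,0) = max -> 0.611255
  V(1,1) = exp(-r*dt) * [p*1.160000 + (1-p)*5.480175] = 3.408556; exercise = 3.609351; V(1,1) = max -> 3.609351
  V(0,0) = exp(-r*dt) * [p*0.611255 + (1-p)*3.609351] = 2.176363; exercise = 1.160000; V(0,0) = max -> 2.176363

Answer: Price = V(0,0) = 2.1764


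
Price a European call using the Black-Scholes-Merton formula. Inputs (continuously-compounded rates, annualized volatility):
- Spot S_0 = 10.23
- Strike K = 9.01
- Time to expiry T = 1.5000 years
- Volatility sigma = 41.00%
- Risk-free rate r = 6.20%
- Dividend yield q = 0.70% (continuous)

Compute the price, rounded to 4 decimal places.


d1 = (ln(S/K) + (r - q + 0.5*sigma^2) * T) / (sigma * sqrt(T)) = 0.66826164
d2 = d1 - sigma * sqrt(T) = 0.16611625
exp(-rT) = 0.91119350; exp(-qT) = 0.98955493
C = S_0 * exp(-qT) * N(d1) - K * exp(-rT) * N(d2)
N(d1) = 0.74801670; N(d2) = 0.56596727
C = 10.2300 * 0.98955493 * 0.74801670 - 9.0100 * 0.91119350 * 0.56596727 = 2.9258

Answer: Price = 2.9258


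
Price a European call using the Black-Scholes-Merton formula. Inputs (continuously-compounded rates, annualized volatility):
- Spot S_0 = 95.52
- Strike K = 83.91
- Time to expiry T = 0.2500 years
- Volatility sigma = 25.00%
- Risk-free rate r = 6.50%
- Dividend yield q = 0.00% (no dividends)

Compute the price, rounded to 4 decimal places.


Answer: Price = 13.6281

Derivation:
d1 = (ln(S/K) + (r - q + 0.5*sigma^2) * T) / (sigma * sqrt(T)) = 1.22922683
d2 = d1 - sigma * sqrt(T) = 1.10422683
exp(-rT) = 0.98388132; exp(-qT) = 1.00000000
C = S_0 * exp(-qT) * N(d1) - K * exp(-rT) * N(d2)
N(d1) = 0.89050661; N(d2) = 0.86525262
C = 95.5200 * 1.00000000 * 0.89050661 - 83.9100 * 0.98388132 * 0.86525262 = 13.6281


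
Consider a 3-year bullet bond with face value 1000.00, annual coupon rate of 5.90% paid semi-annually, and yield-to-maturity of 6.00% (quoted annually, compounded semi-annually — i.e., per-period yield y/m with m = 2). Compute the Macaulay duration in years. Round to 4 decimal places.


Coupon per period c = face * coupon_rate / m = 29.500000
Periods per year m = 2; per-period yield y/m = 0.030000
Number of cashflows N = 6
Cashflows (t years, CF_t, discount factor 1/(1+y/m)^(m*t), PV):
  t = 0.5000: CF_t = 29.500000, DF = 0.970874, PV = 28.640777
  t = 1.0000: CF_t = 29.500000, DF = 0.942596, PV = 27.806579
  t = 1.5000: CF_t = 29.500000, DF = 0.915142, PV = 26.996679
  t = 2.0000: CF_t = 29.500000, DF = 0.888487, PV = 26.210368
  t = 2.5000: CF_t = 29.500000, DF = 0.862609, PV = 25.446959
  t = 3.0000: CF_t = 1029.500000, DF = 0.837484, PV = 862.190042
Price P = sum_t PV_t = 997.291404
Macaulay numerator sum_t t * PV_t:
  t * PV_t at t = 0.5000: 14.320388
  t * PV_t at t = 1.0000: 27.806579
  t * PV_t at t = 1.5000: 40.495018
  t * PV_t at t = 2.0000: 52.420736
  t * PV_t at t = 2.5000: 63.617398
  t * PV_t at t = 3.0000: 2586.570127
Macaulay duration D = (sum_t t * PV_t) / P = 2785.230247 / 997.291404 = 2.792795

Answer: Macaulay duration = 2.7928 years


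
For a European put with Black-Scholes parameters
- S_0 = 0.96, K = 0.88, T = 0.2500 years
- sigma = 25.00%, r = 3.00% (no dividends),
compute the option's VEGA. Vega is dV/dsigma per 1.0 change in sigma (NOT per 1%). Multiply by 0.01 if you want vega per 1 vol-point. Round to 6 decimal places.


d1 = 0.8185910159; d2 = 0.6935910159
phi(d1) = 0.2853655871; exp(-qT) = 1.0000000000; exp(-rT) = 0.9925280548
Vega = S * exp(-qT) * phi(d1) * sqrt(T) = 0.9600 * 1.0000000000 * 0.2853655871 * 0.5000000000 = 0.136975

Answer: Vega = 0.136975


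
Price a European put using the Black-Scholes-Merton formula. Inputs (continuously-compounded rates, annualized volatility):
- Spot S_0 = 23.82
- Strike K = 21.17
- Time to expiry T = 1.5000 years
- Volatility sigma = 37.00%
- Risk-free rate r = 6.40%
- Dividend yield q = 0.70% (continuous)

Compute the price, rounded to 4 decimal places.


d1 = (ln(S/K) + (r - q + 0.5*sigma^2) * T) / (sigma * sqrt(T)) = 0.67551957
d2 = d1 - sigma * sqrt(T) = 0.22236397
exp(-rT) = 0.90846402; exp(-qT) = 0.98955493
P = K * exp(-rT) * N(-d2) - S_0 * exp(-qT) * N(-d1)
N(-d1) = 0.24967286; N(-d2) = 0.41201528
P = 21.1700 * 0.90846402 * 0.41201528 - 23.8200 * 0.98955493 * 0.24967286 = 2.0389

Answer: Price = 2.0389


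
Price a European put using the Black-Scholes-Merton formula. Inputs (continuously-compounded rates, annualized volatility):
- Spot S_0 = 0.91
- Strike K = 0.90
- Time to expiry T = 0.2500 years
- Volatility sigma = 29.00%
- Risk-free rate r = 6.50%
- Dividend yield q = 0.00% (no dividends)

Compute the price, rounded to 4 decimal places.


d1 = (ln(S/K) + (r - q + 0.5*sigma^2) * T) / (sigma * sqrt(T)) = 0.26077473
d2 = d1 - sigma * sqrt(T) = 0.11577473
exp(-rT) = 0.98388132; exp(-qT) = 1.00000000
P = K * exp(-rT) * N(-d2) - S_0 * exp(-qT) * N(-d1)
N(-d1) = 0.39713312; N(-d2) = 0.45391554
P = 0.9000 * 0.98388132 * 0.45391554 - 0.9100 * 1.00000000 * 0.39713312 = 0.0405

Answer: Price = 0.0405


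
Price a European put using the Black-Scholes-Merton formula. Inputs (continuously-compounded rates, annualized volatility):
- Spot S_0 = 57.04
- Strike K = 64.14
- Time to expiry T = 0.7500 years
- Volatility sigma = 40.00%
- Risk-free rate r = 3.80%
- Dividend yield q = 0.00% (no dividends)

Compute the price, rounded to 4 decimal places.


d1 = (ln(S/K) + (r - q + 0.5*sigma^2) * T) / (sigma * sqrt(T)) = -0.08318295
d2 = d1 - sigma * sqrt(T) = -0.42959311
exp(-rT) = 0.97190229; exp(-qT) = 1.00000000
P = K * exp(-rT) * N(-d2) - S_0 * exp(-qT) * N(-d1)
N(-d1) = 0.53314696; N(-d2) = 0.66625417
P = 64.1400 * 0.97190229 * 0.66625417 - 57.0400 * 1.00000000 * 0.53314696 = 11.1221

Answer: Price = 11.1221


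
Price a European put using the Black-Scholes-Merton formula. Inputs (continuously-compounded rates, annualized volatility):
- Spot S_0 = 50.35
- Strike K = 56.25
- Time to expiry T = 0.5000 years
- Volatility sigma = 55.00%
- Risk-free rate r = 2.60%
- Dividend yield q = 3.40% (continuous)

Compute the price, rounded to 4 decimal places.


Answer: Price = 11.4528

Derivation:
d1 = (ln(S/K) + (r - q + 0.5*sigma^2) * T) / (sigma * sqrt(T)) = -0.10074966
d2 = d1 - sigma * sqrt(T) = -0.48965839
exp(-rT) = 0.98708414; exp(-qT) = 0.98314368
P = K * exp(-rT) * N(-d2) - S_0 * exp(-qT) * N(-d1)
N(-d1) = 0.54012541; N(-d2) = 0.68781217
P = 56.2500 * 0.98708414 * 0.68781217 - 50.3500 * 0.98314368 * 0.54012541 = 11.4528


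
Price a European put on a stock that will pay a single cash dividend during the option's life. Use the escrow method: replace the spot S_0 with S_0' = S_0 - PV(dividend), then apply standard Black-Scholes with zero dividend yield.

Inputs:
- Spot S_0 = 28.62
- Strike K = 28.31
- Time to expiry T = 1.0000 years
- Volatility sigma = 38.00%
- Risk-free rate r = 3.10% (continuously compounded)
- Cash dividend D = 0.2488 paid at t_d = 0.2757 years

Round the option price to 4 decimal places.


Answer: Price = 3.7579

Derivation:
PV(D) = D * exp(-r * t_d) = 0.2488 * 0.99148972 = 0.24668264
S_0' = S_0 - PV(D) = 28.6200 - 0.24668264 = 28.37331736
d1 = (ln(S_0'/K) + (r + sigma^2/2)*T) / (sigma*sqrt(T)) = 0.27745809
d2 = d1 - sigma*sqrt(T) = -0.10254191
exp(-rT) = 0.96947557
N(-d1) = 0.39071419; N(-d2) = 0.54083673
P = K * exp(-rT) * N(-d2) - S_0' * N(-d1) = 28.3100 * 0.96947557 * 0.54083673 - 28.37331736 * 0.39071419 = 3.7579


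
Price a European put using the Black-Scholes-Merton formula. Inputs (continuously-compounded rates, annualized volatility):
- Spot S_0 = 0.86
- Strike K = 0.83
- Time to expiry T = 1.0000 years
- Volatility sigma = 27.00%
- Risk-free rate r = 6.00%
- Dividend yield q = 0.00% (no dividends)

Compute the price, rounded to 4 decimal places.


d1 = (ln(S/K) + (r - q + 0.5*sigma^2) * T) / (sigma * sqrt(T)) = 0.48872848
d2 = d1 - sigma * sqrt(T) = 0.21872848
exp(-rT) = 0.94176453; exp(-qT) = 1.00000000
P = K * exp(-rT) * N(-d2) - S_0 * exp(-qT) * N(-d1)
N(-d1) = 0.31251697; N(-d2) = 0.41343078
P = 0.8300 * 0.94176453 * 0.41343078 - 0.8600 * 1.00000000 * 0.31251697 = 0.0544

Answer: Price = 0.0544


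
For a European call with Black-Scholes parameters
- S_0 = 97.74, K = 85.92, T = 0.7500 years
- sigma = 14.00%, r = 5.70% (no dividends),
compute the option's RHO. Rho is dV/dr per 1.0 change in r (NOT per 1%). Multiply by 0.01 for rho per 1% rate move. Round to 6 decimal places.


d1 = 1.4763197831; d2 = 1.3550762266
phi(d1) = 0.1341631632; exp(-qT) = 1.0000000000; exp(-rT) = 0.9581508979
N(d2) = 0.9123033639
Rho = K*T*exp(-rT)*N(d2) = 85.9200 * 0.7500 * 0.9581508979 * 0.9123033639 = 56.328569

Answer: Rho = 56.328569


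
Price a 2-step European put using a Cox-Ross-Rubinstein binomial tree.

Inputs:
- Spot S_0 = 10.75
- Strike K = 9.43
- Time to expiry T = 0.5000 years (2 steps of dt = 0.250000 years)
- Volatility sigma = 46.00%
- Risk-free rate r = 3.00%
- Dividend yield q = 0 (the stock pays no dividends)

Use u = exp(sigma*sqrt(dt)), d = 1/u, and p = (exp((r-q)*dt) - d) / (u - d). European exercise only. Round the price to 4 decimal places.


dt = T/N = 0.250000
u = exp(sigma*sqrt(dt)) = 1.258600; d = 1/u = 0.794534
p = (exp((r-q)*dt) - d) / (u - d) = 0.458974
Discount per step: exp(-r*dt) = 0.992528
Stock lattice S(k, i) with i counting down-moves:
  k=0: S(0,0) = 10.7500
  k=1: S(1,0) = 13.5300; S(1,1) = 8.5412
  k=2: S(2,0) = 17.0288; S(2,1) = 10.7500; S(2,2) = 6.7863
Terminal payoffs V(N, i) = max(K - S_T, 0):
  V(2,0) = 0.000000; V(2,1) = 0.000000; V(2,2) = 2.643701
Backward induction: V(k, i) = exp(-r*dt) * [p * V(k+1, i) + (1-p) * V(k+1, i+1)].
  V(1,0) = exp(-r*dt) * [p*0.000000 + (1-p)*0.000000] = 0.000000
  V(1,1) = exp(-r*dt) * [p*0.000000 + (1-p)*2.643701] = 1.419623
  V(0,0) = exp(-r*dt) * [p*0.000000 + (1-p)*1.419623] = 0.762313

Answer: Price = V(0,0) = 0.7623


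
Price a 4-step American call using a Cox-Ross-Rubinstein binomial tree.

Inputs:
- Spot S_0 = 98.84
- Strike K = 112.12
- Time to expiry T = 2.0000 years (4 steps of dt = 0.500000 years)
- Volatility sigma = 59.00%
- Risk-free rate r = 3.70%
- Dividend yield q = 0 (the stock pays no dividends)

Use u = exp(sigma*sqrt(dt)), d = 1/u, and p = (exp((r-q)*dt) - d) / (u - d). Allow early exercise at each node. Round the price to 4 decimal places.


Answer: Price = V(0,0) = 30.1307

Derivation:
dt = T/N = 0.500000
u = exp(sigma*sqrt(dt)) = 1.517695; d = 1/u = 0.658894
p = (exp((r-q)*dt) - d) / (u - d) = 0.418931
Discount per step: exp(-r*dt) = 0.981670
Stock lattice S(k, i) with i counting down-moves:
  k=0: S(0,0) = 98.8400
  k=1: S(1,0) = 150.0090; S(1,1) = 65.1251
  k=2: S(2,0) = 227.6680; S(2,1) = 98.8400; S(2,2) = 42.9105
  k=3: S(3,0) = 345.5307; S(3,1) = 150.0090; S(3,2) = 65.1251; S(3,3) = 28.2735
  k=4: S(4,0) = 524.4103; S(4,1) = 227.6680; S(4,2) = 98.8400; S(4,3) = 42.9105; S(4,4) = 18.6292
Terminal payoffs V(N, i) = max(S_T - K, 0):
  V(4,0) = 412.290296; V(4,1) = 115.547990; V(4,2) = 0.000000; V(4,3) = 0.000000; V(4,4) = 0.000000
Backward induction: V(k, i) = exp(-r*dt) * [p * V(k+1, i) + (1-p) * V(k+1, i+1)]; then take max(V_cont, immediate exercise) for American.
  V(3,0) = exp(-r*dt) * [p*412.290296 + (1-p)*115.547990] = 235.465812; exercise = 233.410661; V(3,0) = max -> 235.465812
  V(3,1) = exp(-r*dt) * [p*115.547990 + (1-p)*0.000000] = 47.519319; exercise = 37.889013; V(3,1) = max -> 47.519319
  V(3,2) = exp(-r*dt) * [p*0.000000 + (1-p)*0.000000] = 0.000000; exercise = 0.000000; V(3,2) = max -> 0.000000
  V(3,3) = exp(-r*dt) * [p*0.000000 + (1-p)*0.000000] = 0.000000; exercise = 0.000000; V(3,3) = max -> 0.000000
  V(2,0) = exp(-r*dt) * [p*235.465812 + (1-p)*47.519319] = 123.941628; exercise = 115.547990; V(2,0) = max -> 123.941628
  V(2,1) = exp(-r*dt) * [p*47.519319 + (1-p)*0.000000] = 19.542406; exercise = 0.000000; V(2,1) = max -> 19.542406
  V(2,2) = exp(-r*dt) * [p*0.000000 + (1-p)*0.000000] = 0.000000; exercise = 0.000000; V(2,2) = max -> 0.000000
  V(1,0) = exp(-r*dt) * [p*123.941628 + (1-p)*19.542406] = 62.118564; exercise = 37.889013; V(1,0) = max -> 62.118564
  V(1,1) = exp(-r*dt) * [p*19.542406 + (1-p)*0.000000] = 8.036850; exercise = 0.000000; V(1,1) = max -> 8.036850
  V(0,0) = exp(-r*dt) * [p*62.118564 + (1-p)*8.036850] = 30.130737; exercise = 0.000000; V(0,0) = max -> 30.130737


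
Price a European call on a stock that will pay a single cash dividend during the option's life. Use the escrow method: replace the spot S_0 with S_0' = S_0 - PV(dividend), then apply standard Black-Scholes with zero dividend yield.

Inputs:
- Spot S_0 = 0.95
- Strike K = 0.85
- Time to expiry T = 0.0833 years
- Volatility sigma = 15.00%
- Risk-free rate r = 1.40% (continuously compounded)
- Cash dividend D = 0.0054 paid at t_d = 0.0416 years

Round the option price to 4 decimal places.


Answer: Price = 0.0957

Derivation:
PV(D) = D * exp(-r * t_d) = 0.0054 * 0.99941777 = 0.00539686
S_0' = S_0 - PV(D) = 0.9500 - 0.00539686 = 0.94460314
d1 = (ln(S_0'/K) + (r + sigma^2/2)*T) / (sigma*sqrt(T)) = 2.48614865
d2 = d1 - sigma*sqrt(T) = 2.44285604
exp(-rT) = 0.99883448
N(d1) = 0.99354330; N(d2) = 0.99271423
C = S_0' * N(d1) - K * exp(-rT) * N(d2) = 0.94460314 * 0.99354330 - 0.8500 * 0.99883448 * 0.99271423 = 0.0957


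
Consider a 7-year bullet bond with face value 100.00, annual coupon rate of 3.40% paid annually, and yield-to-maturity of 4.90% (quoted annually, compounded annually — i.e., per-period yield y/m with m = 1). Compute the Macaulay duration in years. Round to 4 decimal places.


Answer: Macaulay duration = 6.3098 years

Derivation:
Coupon per period c = face * coupon_rate / m = 3.400000
Periods per year m = 1; per-period yield y/m = 0.049000
Number of cashflows N = 7
Cashflows (t years, CF_t, discount factor 1/(1+y/m)^(m*t), PV):
  t = 1.0000: CF_t = 3.400000, DF = 0.953289, PV = 3.241182
  t = 2.0000: CF_t = 3.400000, DF = 0.908760, PV = 3.089783
  t = 3.0000: CF_t = 3.400000, DF = 0.866310, PV = 2.945455
  t = 4.0000: CF_t = 3.400000, DF = 0.825844, PV = 2.807870
  t = 5.0000: CF_t = 3.400000, DF = 0.787268, PV = 2.676711
  t = 6.0000: CF_t = 3.400000, DF = 0.750494, PV = 2.551679
  t = 7.0000: CF_t = 103.400000, DF = 0.715437, PV = 73.976217
Price P = sum_t PV_t = 91.288897
Macaulay numerator sum_t t * PV_t:
  t * PV_t at t = 1.0000: 3.241182
  t * PV_t at t = 2.0000: 6.179565
  t * PV_t at t = 3.0000: 8.836366
  t * PV_t at t = 4.0000: 11.231479
  t * PV_t at t = 5.0000: 13.383555
  t * PV_t at t = 6.0000: 15.310072
  t * PV_t at t = 7.0000: 517.833522
Macaulay duration D = (sum_t t * PV_t) / P = 576.015742 / 91.288897 = 6.309812


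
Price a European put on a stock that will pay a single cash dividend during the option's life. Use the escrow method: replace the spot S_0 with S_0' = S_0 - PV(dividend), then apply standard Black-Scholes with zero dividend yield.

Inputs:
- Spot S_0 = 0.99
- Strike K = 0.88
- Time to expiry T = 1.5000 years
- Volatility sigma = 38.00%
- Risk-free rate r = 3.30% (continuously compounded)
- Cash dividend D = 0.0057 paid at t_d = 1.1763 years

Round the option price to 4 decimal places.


PV(D) = D * exp(-r * t_d) = 0.0057 * 0.96192586 = 0.00548298
S_0' = S_0 - PV(D) = 0.9900 - 0.00548298 = 0.98451702
d1 = (ln(S_0'/K) + (r + sigma^2/2)*T) / (sigma*sqrt(T)) = 0.58020522
d2 = d1 - sigma*sqrt(T) = 0.11480217
exp(-rT) = 0.95170516
N(-d1) = 0.28088812; N(-d2) = 0.45430096
P = K * exp(-rT) * N(-d2) - S_0' * N(-d1) = 0.8800 * 0.95170516 * 0.45430096 - 0.98451702 * 0.28088812 = 0.1039

Answer: Price = 0.1039


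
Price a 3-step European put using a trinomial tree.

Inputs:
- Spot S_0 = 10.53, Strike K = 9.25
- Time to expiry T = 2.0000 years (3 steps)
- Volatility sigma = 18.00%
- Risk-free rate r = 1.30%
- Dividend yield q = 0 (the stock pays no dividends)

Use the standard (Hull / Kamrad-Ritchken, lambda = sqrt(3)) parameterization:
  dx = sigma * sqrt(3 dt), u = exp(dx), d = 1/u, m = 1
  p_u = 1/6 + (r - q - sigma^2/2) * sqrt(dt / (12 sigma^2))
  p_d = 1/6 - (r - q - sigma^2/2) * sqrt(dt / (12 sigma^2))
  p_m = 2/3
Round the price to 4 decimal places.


Answer: Price = V(0,0) = 0.4435

Derivation:
dt = T/N = 0.666667; dx = sigma*sqrt(3*dt) = 0.254558
u = exp(dx) = 1.289892; d = 1/u = 0.775259
p_u = 0.162476, p_m = 0.666667, p_d = 0.170857
Discount per step: exp(-r*dt) = 0.991371
Stock lattice S(k, j) with j the centered position index:
  k=0: S(0,+0) = 10.5300
  k=1: S(1,-1) = 8.1635; S(1,+0) = 10.5300; S(1,+1) = 13.5826
  k=2: S(2,-2) = 6.3288; S(2,-1) = 8.1635; S(2,+0) = 10.5300; S(2,+1) = 13.5826; S(2,+2) = 17.5200
  k=3: S(3,-3) = 4.9065; S(3,-2) = 6.3288; S(3,-1) = 8.1635; S(3,+0) = 10.5300; S(3,+1) = 13.5826; S(3,+2) = 17.5200; S(3,+3) = 22.5990
Terminal payoffs V(N, j) = max(K - S_T, 0):
  V(3,-3) = 4.343539; V(3,-2) = 2.921195; V(3,-1) = 1.086525; V(3,+0) = 0.000000; V(3,+1) = 0.000000; V(3,+2) = 0.000000; V(3,+3) = 0.000000
Backward induction: V(k, j) = exp(-r*dt) * [p_u * V(k+1, j+1) + p_m * V(k+1, j) + p_d * V(k+1, j-1)]
  V(2,-2) = exp(-r*dt) * [p_u*1.086525 + p_m*2.921195 + p_d*4.343539] = 2.841389
  V(2,-1) = exp(-r*dt) * [p_u*0.000000 + p_m*1.086525 + p_d*2.921195] = 1.212899
  V(2,+0) = exp(-r*dt) * [p_u*0.000000 + p_m*0.000000 + p_d*1.086525] = 0.184038
  V(2,+1) = exp(-r*dt) * [p_u*0.000000 + p_m*0.000000 + p_d*0.000000] = 0.000000
  V(2,+2) = exp(-r*dt) * [p_u*0.000000 + p_m*0.000000 + p_d*0.000000] = 0.000000
  V(1,-1) = exp(-r*dt) * [p_u*0.184038 + p_m*1.212899 + p_d*2.841389] = 1.312548
  V(1,+0) = exp(-r*dt) * [p_u*0.000000 + p_m*0.184038 + p_d*1.212899] = 0.327078
  V(1,+1) = exp(-r*dt) * [p_u*0.000000 + p_m*0.000000 + p_d*0.184038] = 0.031173
  V(0,+0) = exp(-r*dt) * [p_u*0.031173 + p_m*0.327078 + p_d*1.312548] = 0.443514


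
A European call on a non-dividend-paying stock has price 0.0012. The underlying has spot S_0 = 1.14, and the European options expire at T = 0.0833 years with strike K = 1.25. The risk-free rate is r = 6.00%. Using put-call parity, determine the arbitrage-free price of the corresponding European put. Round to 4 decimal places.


Answer: Put price = 0.1050

Derivation:
Put-call parity: C - P = S_0 * exp(-qT) - K * exp(-rT).
S_0 * exp(-qT) = 1.1400 * 1.00000000 = 1.14000000
K * exp(-rT) = 1.2500 * 0.99501447 = 1.24376809
P = C - S*exp(-qT) + K*exp(-rT)
P = 0.0012 - 1.14000000 + 1.24376809 = 0.1050


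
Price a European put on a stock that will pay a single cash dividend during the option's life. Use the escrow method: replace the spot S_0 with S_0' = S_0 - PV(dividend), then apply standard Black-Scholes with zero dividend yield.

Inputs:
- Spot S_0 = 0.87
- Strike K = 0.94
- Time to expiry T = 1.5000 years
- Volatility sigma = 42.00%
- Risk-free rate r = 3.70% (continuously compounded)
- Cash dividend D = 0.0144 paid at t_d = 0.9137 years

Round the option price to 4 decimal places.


Answer: Price = 0.1942

Derivation:
PV(D) = D * exp(-r * t_d) = 0.0144 * 0.96675817 = 0.01392132
S_0' = S_0 - PV(D) = 0.8700 - 0.01392132 = 0.85607868
d1 = (ln(S_0'/K) + (r + sigma^2/2)*T) / (sigma*sqrt(T)) = 0.18328874
d2 = d1 - sigma*sqrt(T) = -0.33110411
exp(-rT) = 0.94601202
N(-d1) = 0.42728574; N(-d2) = 0.62971708
P = K * exp(-rT) * N(-d2) - S_0' * N(-d1) = 0.9400 * 0.94601202 * 0.62971708 - 0.85607868 * 0.42728574 = 0.1942


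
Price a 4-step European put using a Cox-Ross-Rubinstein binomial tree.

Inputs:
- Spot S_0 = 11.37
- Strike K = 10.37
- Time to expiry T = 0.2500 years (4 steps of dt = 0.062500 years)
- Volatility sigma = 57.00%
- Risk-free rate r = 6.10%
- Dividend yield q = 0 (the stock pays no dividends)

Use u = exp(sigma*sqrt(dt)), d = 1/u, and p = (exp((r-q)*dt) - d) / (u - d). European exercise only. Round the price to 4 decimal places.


Answer: Price = V(0,0) = 0.7763

Derivation:
dt = T/N = 0.062500
u = exp(sigma*sqrt(dt)) = 1.153153; d = 1/u = 0.867188
p = (exp((r-q)*dt) - d) / (u - d) = 0.477793
Discount per step: exp(-r*dt) = 0.996195
Stock lattice S(k, i) with i counting down-moves:
  k=0: S(0,0) = 11.3700
  k=1: S(1,0) = 13.1114; S(1,1) = 9.8599
  k=2: S(2,0) = 15.1194; S(2,1) = 11.3700; S(2,2) = 8.5504
  k=3: S(3,0) = 17.4350; S(3,1) = 13.1114; S(3,2) = 9.8599; S(3,3) = 7.4148
  k=4: S(4,0) = 20.1052; S(4,1) = 15.1194; S(4,2) = 11.3700; S(4,3) = 8.5504; S(4,4) = 6.4300
Terminal payoffs V(N, i) = max(K - S_T, 0):
  V(4,0) = 0.000000; V(4,1) = 0.000000; V(4,2) = 0.000000; V(4,3) = 1.819598; V(4,4) = 3.939976
Backward induction: V(k, i) = exp(-r*dt) * [p * V(k+1, i) + (1-p) * V(k+1, i+1)].
  V(3,0) = exp(-r*dt) * [p*0.000000 + (1-p)*0.000000] = 0.000000
  V(3,1) = exp(-r*dt) * [p*0.000000 + (1-p)*0.000000] = 0.000000
  V(3,2) = exp(-r*dt) * [p*0.000000 + (1-p)*1.819598] = 0.946592
  V(3,3) = exp(-r*dt) * [p*1.819598 + (1-p)*3.939976] = 2.915737
  V(2,0) = exp(-r*dt) * [p*0.000000 + (1-p)*0.000000] = 0.000000
  V(2,1) = exp(-r*dt) * [p*0.000000 + (1-p)*0.946592] = 0.492436
  V(2,2) = exp(-r*dt) * [p*0.946592 + (1-p)*2.915737] = 1.967379
  V(1,0) = exp(-r*dt) * [p*0.000000 + (1-p)*0.492436] = 0.256175
  V(1,1) = exp(-r*dt) * [p*0.492436 + (1-p)*1.967379] = 1.257857
  V(0,0) = exp(-r*dt) * [p*0.256175 + (1-p)*1.257857] = 0.776296
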